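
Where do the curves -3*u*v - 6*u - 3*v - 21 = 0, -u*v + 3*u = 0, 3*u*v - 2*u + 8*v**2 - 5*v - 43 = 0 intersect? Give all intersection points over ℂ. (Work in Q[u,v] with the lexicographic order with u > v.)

{(-2, 3)}

Compute a lex Gröbner basis by Buchberger's algorithm.
f_1 = -3*u*v - 6*u - 3*v - 21, LT = u*v.
f_2 = -u*v + 3*u, LT = u*v.
f_3 = 3*u*v - 2*u + 8*v**2 - 5*v - 43, LT = u*v.

S(f_1,f_2): lcm = u*v. S = 5*u + v + 7.
  leading term u: no divisor's leading term divides it; move 5*u to the remainder.
  leading term v: no divisor's leading term divides it; move v to the remainder.
  leading term 1: no divisor's leading term divides it; move 7 to the remainder.
  remainder 5*u + v + 7 ≠ 0; add h_4 = 5*u + v + 7 to the basis.

S(f_1,f_3): lcm = u*v. S = 8/3*u - 8/3*v**2 + 8/3*v + 64/3.
  leading term u: subtract (8/15)·h_4 from 8/3*u - 8/3*v**2 + 8/3*v + 64/3 → -8/3*v**2 + 32/15*v + 88/5
  leading term v**2: no divisor's leading term divides it; move -8/3*v**2 to the remainder.
  leading term v: no divisor's leading term divides it; move 32/15*v to the remainder.
  leading term 1: no divisor's leading term divides it; move 88/5 to the remainder.
  remainder -8/3*v**2 + 32/15*v + 88/5 ≠ 0; add h_5 = -8/3*v**2 + 32/15*v + 88/5 to the basis.

S(f_1,h_4): lcm = u*v. S = 2*u - 1/5*v**2 - 2/5*v + 7.
  leading term u: subtract (2/5)·h_4 from 2*u - 1/5*v**2 - 2/5*v + 7 → -1/5*v**2 - 4/5*v + 21/5
  leading term v**2: subtract (3/40)·h_5 from -1/5*v**2 - 4/5*v + 21/5 → -24/25*v + 72/25
  leading term v: no divisor's leading term divides it; move -24/25*v to the remainder.
  leading term 1: no divisor's leading term divides it; move 72/25 to the remainder.
  remainder -24/25*v + 72/25 ≠ 0; add h_6 = -24/25*v + 72/25 to the basis.

The other S-polynomials (S(f_2,f_3), S(f_2,h_4), S(f_3,h_4), S(f_1,h_5), S(f_2,h_5), S(f_3,h_5), S(h_4,h_5), S(f_1,h_6), S(f_2,h_6), S(f_3,h_6), S(h_4,h_6), S(h_5,h_6)) all reduce to 0 modulo the current basis, so we have a Gröbner basis.
Inter-reduce: drop elements whose leading term is divisible by another's, tail-reduce, and make monic.
Reduced Gröbner basis: {u + 2, v - 3}.

Elimination: the polynomial v - 3 lies in the elimination ideal for v, so v ∈ {3}. For each such v, the remaining basis elements (now univariate) give the rest of the solution.
  v = 3: the earlier basis element becomes u + 2 = 0, giving u = -2 — point (-2, 3).
Substituting each solution back into the original system confirms all equations vanish.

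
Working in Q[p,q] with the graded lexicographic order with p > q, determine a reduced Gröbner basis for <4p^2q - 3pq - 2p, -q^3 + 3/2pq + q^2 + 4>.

f_1 = 4p^2q - 3pq - 2p, LT = p^2q.
f_2 = -q^3 + 3/2pq + q^2 + 4, LT = q^3.

S(f_1,f_2): lcm = p^2q^3. S = 3/2p^3q + p^2q^2 - 3/4pq^3 - 1/2pq^2 + 4p^2.
  reduce S modulo (f_1, f_2):
  remainder -1/2pq^2 + 19/4p^2 + 1/2pq - 3p ≠ 0; add g_3 = -1/2pq^2 + 19/4p^2 + 1/2pq - 3p to the basis.

S(f_1,g_3): lcm = p^2q^2. S = 19/2p^3 + p^2q - 3/4pq^2 - 6p^2 - 1/2pq.
  reduce S modulo (f_1, f_2, g_3):
  remainder 19/2p^3 - 105/8p^2 - 1/2pq + 5p ≠ 0; add g_4 = 19/2p^3 - 105/8p^2 - 1/2pq + 5p to the basis.

The other S-polynomials (S(f_2,g_3), S(f_1,g_4), S(f_2,g_4), S(g_3,g_4)) all reduce to 0 modulo the current basis, so we have a Gröbner basis.

G = {p^3 - 105/76p^2 - 1/19pq + 10/19p, p^2q - 3/4pq - 1/2p, pq^2 - 19/2p^2 - pq + 6p, q^3 - 3/2pq - q^2 - 4}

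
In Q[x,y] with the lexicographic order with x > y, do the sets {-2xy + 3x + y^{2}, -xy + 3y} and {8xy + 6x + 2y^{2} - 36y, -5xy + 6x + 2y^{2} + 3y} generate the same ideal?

Since reduced Gröbner bases are canonical representatives of ideals under a given ordering, it suffices to compute and compare them.
Buchberger on the first generating set:
f_1 = -2xy + 3x + y^{2}, LT = xy.
f_2 = -xy + 3y, LT = xy.

S(f_1,f_2): lcm = xy. S = -\tfrac{3}{2}x - \tfrac{1}{2}y^{2} + 3y.
  leading term x: no divisor's leading term divides it; move -\tfrac{3}{2}x to the remainder.
  leading term y^{2}: no divisor's leading term divides it; move -\tfrac{1}{2}y^{2} to the remainder.
  leading term y: no divisor's leading term divides it; move 3y to the remainder.
  remainder -\tfrac{3}{2}x - \tfrac{1}{2}y^{2} + 3y ≠ 0; add g_3 = -\tfrac{3}{2}x - \tfrac{1}{2}y^{2} + 3y to the basis.

S(f_1,g_3): lcm = xy. S = -\tfrac{3}{2}x - \tfrac{1}{3}y^{3} + \tfrac{3}{2}y^{2}.
  leading term x: subtract (1)·g_3 from -\tfrac{3}{2}x - \tfrac{1}{3}y^{3} + \tfrac{3}{2}y^{2} → -\tfrac{1}{3}y^{3} + 2y^{2} - 3y
  leading term y^{3}: no divisor's leading term divides it; move -\tfrac{1}{3}y^{3} to the remainder.
  leading term y^{2}: no divisor's leading term divides it; move 2y^{2} to the remainder.
  leading term y: no divisor's leading term divides it; move -3y to the remainder.
  remainder -\tfrac{1}{3}y^{3} + 2y^{2} - 3y ≠ 0; add g_4 = -\tfrac{1}{3}y^{3} + 2y^{2} - 3y to the basis.

The other S-polynomials (S(f_2,g_3), S(f_1,g_4), S(f_2,g_4), S(g_3,g_4)) all reduce to 0 modulo the current basis, so we have a Gröbner basis.
Inter-reduce: drop elements whose leading term is divisible by another's, tail-reduce, and make monic.
Reduced Gröbner basis: {x + \tfrac{1}{3}y^{2} - 2y, y^{3} - 6y^{2} + 9y}.

Buchberger on the second generating set:
h_1 = 8xy + 6x + 2y^{2} - 36y, LT = xy.
h_2 = -5xy + 6x + 2y^{2} + 3y, LT = xy.

S(h_1,h_2): lcm = xy. S = \tfrac{39}{20}x + \tfrac{13}{20}y^{2} - \tfrac{39}{10}y.
  leading term x: no divisor's leading term divides it; move \tfrac{39}{20}x to the remainder.
  leading term y^{2}: no divisor's leading term divides it; move \tfrac{13}{20}y^{2} to the remainder.
  leading term y: no divisor's leading term divides it; move -\tfrac{39}{10}y to the remainder.
  remainder \tfrac{39}{20}x + \tfrac{13}{20}y^{2} - \tfrac{39}{10}y ≠ 0; add k_3 = \tfrac{39}{20}x + \tfrac{13}{20}y^{2} - \tfrac{39}{10}y to the basis.

S(h_1,k_3): lcm = xy. S = \tfrac{3}{4}x - \tfrac{1}{3}y^{3} + \tfrac{9}{4}y^{2} - \tfrac{9}{2}y.
  leading term x: subtract (\tfrac{5}{13})·k_3 from \tfrac{3}{4}x - \tfrac{1}{3}y^{3} + \tfrac{9}{4}y^{2} - \tfrac{9}{2}y → -\tfrac{1}{3}y^{3} + 2y^{2} - 3y
  leading term y^{3}: no divisor's leading term divides it; move -\tfrac{1}{3}y^{3} to the remainder.
  leading term y^{2}: no divisor's leading term divides it; move 2y^{2} to the remainder.
  leading term y: no divisor's leading term divides it; move -3y to the remainder.
  remainder -\tfrac{1}{3}y^{3} + 2y^{2} - 3y ≠ 0; add k_4 = -\tfrac{1}{3}y^{3} + 2y^{2} - 3y to the basis.

The other S-polynomials (S(h_2,k_3), S(h_1,k_4), S(h_2,k_4), S(k_3,k_4)) all reduce to 0 modulo the current basis, so we have a Gröbner basis.
Inter-reduce: drop elements whose leading term is divisible by another's, tail-reduce, and make monic.
Reduced Gröbner basis: {x + \tfrac{1}{3}y^{2} - 2y, y^{3} - 6y^{2} + 9y}.

These coincide, so the ideals are equal.
The same test decides containment: I ⊆ J iff every generator of I reduces to 0 modulo a Gröbner basis of J.

Yes, the ideals are equal.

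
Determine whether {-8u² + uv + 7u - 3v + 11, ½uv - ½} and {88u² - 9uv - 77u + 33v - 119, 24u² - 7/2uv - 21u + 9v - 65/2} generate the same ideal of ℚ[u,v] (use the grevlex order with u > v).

Since reduced Gröbner bases are canonical representatives of ideals under a given ordering, it suffices to compute and compare them.
Buchberger on the first generating set:
f_1 = -8u² + uv + 7u - 3v + 11, LT = u².
f_2 = ½uv - ½, LT = uv.

S(f_1,f_2): lcm = u²v. S = -⅛uv² - ⅞uv + ⅜v² + u - 11/8v.
  leading term uv²: subtract (-¼v)·f_2 from -⅛uv² - ⅞uv + ⅜v² + u - 11/8v → -⅞uv + ⅜v² + u - 3/2v
  leading term uv: subtract (-7/4)·f_2 from -⅞uv + ⅜v² + u - 3/2v → ⅜v² + u - 3/2v - ⅞
  leading term v²: no divisor's leading term divides it; move ⅜v² to the remainder.
  leading term u: no divisor's leading term divides it; move u to the remainder.
  leading term v: no divisor's leading term divides it; move -3/2v to the remainder.
  leading term 1: no divisor's leading term divides it; move -⅞ to the remainder.
  remainder ⅜v² + u - 3/2v - ⅞ ≠ 0; add g_3 = ⅜v² + u - 3/2v - ⅞ to the basis.

The other S-polynomials (S(f_1,g_3), S(f_2,g_3)) all reduce to 0 modulo the current basis, so we have a Gröbner basis.
Inter-reduce: drop elements whose leading term is divisible by another's, tail-reduce, and make monic.
Reduced Gröbner basis: {u² - ⅞u + ⅜v - 3/2, uv - 1, v² + 8/3u - 4v - 7/3}.

Buchberger on the second generating set:
h_1 = 88u² - 9uv - 77u + 33v - 119, LT = u².
h_2 = 24u² - 7/2uv - 21u + 9v - 65/2, LT = u².

S(h_1,h_2): lcm = u². S = 23/528uv + 1/528.
  leading term uv: no divisor's leading term divides it; move 23/528uv to the remainder.
  leading term 1: no divisor's leading term divides it; move 1/528 to the remainder.
  remainder 23/528uv + 1/528 ≠ 0; add k_3 = 23/528uv + 1/528 to the basis.

S(h_1,k_3): lcm = u²v. S = -9/88uv² - ⅞uv + ⅜v² - 1/23u - 119/88v.
  leading term uv²: subtract (-54/23v)·k_3 from -9/88uv² - ⅞uv + ⅜v² - 1/23u - 119/88v → -⅞uv + ⅜v² - 1/23u - 31/23v
  leading term uv: subtract (-462/23)·k_3 from -⅞uv + ⅜v² - 1/23u - 31/23v → ⅜v² - 1/23u - 31/23v + 7/184
  leading term v²: no divisor's leading term divides it; move ⅜v² to the remainder.
  leading term u: no divisor's leading term divides it; move -1/23u to the remainder.
  leading term v: no divisor's leading term divides it; move -31/23v to the remainder.
  leading term 1: no divisor's leading term divides it; move 7/184 to the remainder.
  remainder ⅜v² - 1/23u - 31/23v + 7/184 ≠ 0; add k_4 = ⅜v² - 1/23u - 31/23v + 7/184 to the basis.

The other S-polynomials (S(h_2,k_3), S(h_1,k_4), S(h_2,k_4), S(k_3,k_4)) all reduce to 0 modulo the current basis, so we have a Gröbner basis.
Inter-reduce: drop elements whose leading term is divisible by another's, tail-reduce, and make monic.
Reduced Gröbner basis: {u² - ⅞u + ⅜v - 31/23, uv + 1/23, v² - 8/69u - 248/69v + 7/69}.

Since the reduced bases disagree, the two ideals are not the same.

No, the ideals differ.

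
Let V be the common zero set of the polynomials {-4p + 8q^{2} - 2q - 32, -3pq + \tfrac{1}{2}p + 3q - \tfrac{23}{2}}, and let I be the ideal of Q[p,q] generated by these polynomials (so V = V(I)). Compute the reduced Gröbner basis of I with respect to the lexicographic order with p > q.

f_1 = -4p + 8q^{2} - 2q - 32, LT = p.
f_2 = -3pq + \tfrac{1}{2}p + 3q - \tfrac{23}{2}, LT = pq.

S(f_1,f_2): lcm = pq. S = \tfrac{1}{6}p - 2q^{3} + \tfrac{1}{2}q^{2} + 9q - \tfrac{23}{6}.
  leading term p: subtract (-\tfrac{1}{24})·f_1 from \tfrac{1}{6}p - 2q^{3} + \tfrac{1}{2}q^{2} + 9q - \tfrac{23}{6} → -2q^{3} + \tfrac{5}{6}q^{2} + \tfrac{107}{12}q - \tfrac{31}{6}
  leading term q^{3}: no divisor's leading term divides it; move -2q^{3} to the remainder.
  leading term q^{2}: no divisor's leading term divides it; move \tfrac{5}{6}q^{2} to the remainder.
  leading term q: no divisor's leading term divides it; move \tfrac{107}{12}q to the remainder.
  leading term 1: no divisor's leading term divides it; move -\tfrac{31}{6} to the remainder.
  remainder -2q^{3} + \tfrac{5}{6}q^{2} + \tfrac{107}{12}q - \tfrac{31}{6} ≠ 0; add g_3 = -2q^{3} + \tfrac{5}{6}q^{2} + \tfrac{107}{12}q - \tfrac{31}{6} to the basis.

The other S-polynomials (S(f_1,g_3), S(f_2,g_3)) all reduce to 0 modulo the current basis, so we have a Gröbner basis.
Inter-reduce: drop elements whose leading term is divisible by another's, tail-reduce, and make monic.

G = {p - 2q^{2} + \tfrac{1}{2}q + 8, q^{3} - \tfrac{5}{12}q^{2} - \tfrac{107}{24}q + \tfrac{31}{12}}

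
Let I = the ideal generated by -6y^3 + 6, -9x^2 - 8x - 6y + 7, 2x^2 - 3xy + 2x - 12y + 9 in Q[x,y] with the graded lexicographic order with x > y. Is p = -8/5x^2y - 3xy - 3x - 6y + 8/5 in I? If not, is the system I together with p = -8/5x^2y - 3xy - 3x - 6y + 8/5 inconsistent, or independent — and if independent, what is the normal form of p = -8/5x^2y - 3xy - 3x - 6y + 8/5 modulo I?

-8/5x^2y - 3xy - 3x - 6y + 8/5 lies in I (it reduces to 0).

First compute the reduced Gröbner basis of I by Buchberger's algorithm.
f_1 = -6y^3 + 6, LT = y^3.
f_2 = -9x^2 - 8x - 6y + 7, LT = x^2.
f_3 = 2x^2 - 3xy + 2x - 12y + 9, LT = x^2.

S(f_2,f_3): lcm = x^2. S = 3/2xy - 1/9x + 20/3y - 95/18.
  leading term xy: no divisor's leading term divides it; move 3/2xy to the remainder.
  leading term x: no divisor's leading term divides it; move -1/9x to the remainder.
  leading term y: no divisor's leading term divides it; move 20/3y to the remainder.
  leading term 1: no divisor's leading term divides it; move -95/18 to the remainder.
  remainder 3/2xy - 1/9x + 20/3y - 95/18 ≠ 0; add h_4 = 3/2xy - 1/9x + 20/3y - 95/18 to the basis.

S(f_1,h_4): lcm = xy^3. S = 2/27xy^2 - 40/9y^3 + 95/27y^2 - x.
  leading term xy^2: subtract (4/81y)·h_4 from 2/27xy^2 - 40/9y^3 + 95/27y^2 - x → -40/9y^3 + 4/729xy + 775/243y^2 - x + 190/729y
  leading term y^3: subtract (20/27)·f_1 from -40/9y^3 + 4/729xy + 775/243y^2 - x + 190/729y → 4/729xy + 775/243y^2 - x + 190/729y - 40/9
  leading term xy: subtract (8/2187)·h_4 from 4/729xy + 775/243y^2 - x + 190/729y - 40/9 → 775/243y^2 - 19675/19683x + 1550/6561y - 87100/19683
  leading term y^2: no divisor's leading term divides it; move 775/243y^2 to the remainder.
  leading term x: no divisor's leading term divides it; move -19675/19683x to the remainder.
  leading term y: no divisor's leading term divides it; move 1550/6561y to the remainder.
  leading term 1: no divisor's leading term divides it; move -87100/19683 to the remainder.
  remainder 775/243y^2 - 19675/19683x + 1550/6561y - 87100/19683 ≠ 0; add h_5 = 775/243y^2 - 19675/19683x + 1550/6561y - 87100/19683 to the basis.

S(f_2,h_4): lcm = x^2y. S = 2/27x^2 - 32/9xy + 2/3y^2 + 95/27x - 7/9y.
  leading term x^2: subtract (-2/243)·f_2 from 2/27x^2 - 32/9xy + 2/3y^2 + 95/27x - 7/9y → -32/9xy + 2/3y^2 + 839/243x - 67/81y + 14/243
  leading term xy: subtract (-64/27)·h_4 from -32/9xy + 2/3y^2 + 839/243x - 67/81y + 14/243 → 2/3y^2 + 775/243x + 1213/81y - 3026/243
  leading term y^2: subtract (162/775)·h_5 from 2/3y^2 + 775/243x + 1213/81y - 3026/243 → 8533/2511x + 403/27y - 28946/2511
  leading term x: no divisor's leading term divides it; move 8533/2511x to the remainder.
  leading term y: no divisor's leading term divides it; move 403/27y to the remainder.
  leading term 1: no divisor's leading term divides it; move -28946/2511 to the remainder.
  remainder 8533/2511x + 403/27y - 28946/2511 ≠ 0; add h_6 = 8533/2511x + 403/27y - 28946/2511 to the basis.

S(h_4,h_5): lcm = xy^2. S = 787/2511x^2 - 4/27xy + 40/9y^2 + 3484/2511x - 95/27y.
  leading term x^2: subtract (-787/22599)·f_2 from 787/2511x^2 - 4/27xy + 40/9y^2 + 3484/2511x - 95/27y → -4/27xy + 40/9y^2 + 25060/22599x - 28079/7533y + 5509/22599
  leading term xy: subtract (-8/81)·h_4 from -4/27xy + 40/9y^2 + 25060/22599x - 28079/7533y + 5509/22599 → 40/9y^2 + 24812/22599x - 23119/7533y - 6271/22599
  leading term y^2: subtract (216/155)·h_5 from 40/9y^2 + 24812/22599x - 23119/7533y - 6271/22599 → 18764/7533x - 8533/2511y + 44363/7533
  leading term x: subtract (18764/25599)·h_6 from 18764/7533x - 8533/2511y + 44363/7533 → -34136749/2380707y + 34136749/2380707
  leading term y: no divisor's leading term divides it; move -34136749/2380707y to the remainder.
  leading term 1: no divisor's leading term divides it; move 34136749/2380707 to the remainder.
  remainder -34136749/2380707y + 34136749/2380707 ≠ 0; add h_7 = -34136749/2380707y + 34136749/2380707 to the basis.

The other S-polynomials (S(f_1,f_2), S(f_1,f_3), S(f_3,h_4), S(f_1,h_5), S(f_2,h_5), S(f_3,h_5), S(f_1,h_6), S(f_2,h_6), S(f_3,h_6), S(h_4,h_6), S(h_5,h_6), S(f_1,h_7), S(f_2,h_7), S(f_3,h_7), S(h_4,h_7), S(h_5,h_7), S(h_6,h_7)) all reduce to 0 modulo the current basis, so we have a Gröbner basis.
Inter-reduce: drop elements whose leading term is divisible by another's, tail-reduce, and make monic.
Reduced Gröbner basis: {x + 1, y - 1}.
Label its elements g_1 = x + 1, g_2 = y - 1.

Reduce p = -8/5x^2y - 3xy - 3x - 6y + 8/5 modulo G:
  leading term x^2y: subtract (-8/5xy)·g_1 from -8/5x^2y - 3xy - 3x - 6y + 8/5 → -7/5xy - 3x - 6y + 8/5
  leading term xy: subtract (-7/5y)·g_1 from -7/5xy - 3x - 6y + 8/5 → -3x - 23/5y + 8/5
  leading term x: subtract (-3)·g_1 from -3x - 23/5y + 8/5 → -23/5y + 23/5
  leading term y: subtract (-23/5)·g_2 from -23/5y + 23/5 → 0
  normal form = 0.
Since the normal form is 0, p ∈ I.

Ideal membership is decidable via reduction modulo a Gröbner basis.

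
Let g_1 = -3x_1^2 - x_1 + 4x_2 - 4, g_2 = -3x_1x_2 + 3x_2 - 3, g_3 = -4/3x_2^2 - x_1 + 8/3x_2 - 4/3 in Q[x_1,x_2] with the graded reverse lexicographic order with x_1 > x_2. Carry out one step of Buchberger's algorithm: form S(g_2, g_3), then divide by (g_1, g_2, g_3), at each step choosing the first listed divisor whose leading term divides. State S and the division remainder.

S(g_2, g_3) = -3/4x_1^2 + 2x_1x_2 - x_2^2 - x_1 + x_2; remainder on division = 0.

lcm(LM(g_2), LM(g_3)) = x_1x_2^2.
S = (lcm/LT(g_2))·g_2 − (lcm/LT(g_3))·g_3 = -3/4x_1^2 + 2x_1x_2 - x_2^2 - x_1 + x_2.
Reduce S modulo (g_1, g_2, g_3) in that order:
  leading term x_1^2: subtract (1/4)·g_1 from -3/4x_1^2 + 2x_1x_2 - x_2^2 - x_1 + x_2 → 2x_1x_2 - x_2^2 - 3/4x_1 + 1
  leading term x_1x_2: subtract (-2/3)·g_2 from 2x_1x_2 - x_2^2 - 3/4x_1 + 1 → -x_2^2 - 3/4x_1 + 2x_2 - 1
  leading term x_2^2: subtract (3/4)·g_3 from -x_2^2 - 3/4x_1 + 2x_2 - 1 → 0
The remainder is 0, so this S-polynomial contributes no new basis element.
This is the inner loop of Buchberger's algorithm — each nonzero remainder becomes a new basis element.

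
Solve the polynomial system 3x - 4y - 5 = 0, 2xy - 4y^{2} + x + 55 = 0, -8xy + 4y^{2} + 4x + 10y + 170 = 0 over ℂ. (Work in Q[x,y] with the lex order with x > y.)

{(-5, -5)}

Compute a lex Gröbner basis by Buchberger's algorithm.
f_1 = 3x - 4y - 5, LT = x.
f_2 = 2xy + x - 4y^{2} + 55, LT = xy.
f_3 = -8xy + 4x + 4y^{2} + 10y + 170, LT = xy.

S(f_1,f_2): lcm = xy. S = -\tfrac{1}{2}x + \tfrac{2}{3}y^{2} - \tfrac{5}{3}y - \tfrac{55}{2}.
  leading term x: subtract (-\tfrac{1}{6})·f_1 from -\tfrac{1}{2}x + \tfrac{2}{3}y^{2} - \tfrac{5}{3}y - \tfrac{55}{2} → \tfrac{2}{3}y^{2} - \tfrac{7}{3}y - \tfrac{85}{3}
  leading term y^{2}: no divisor's leading term divides it; move \tfrac{2}{3}y^{2} to the remainder.
  leading term y: no divisor's leading term divides it; move -\tfrac{7}{3}y to the remainder.
  leading term 1: no divisor's leading term divides it; move -\tfrac{85}{3} to the remainder.
  remainder \tfrac{2}{3}y^{2} - \tfrac{7}{3}y - \tfrac{85}{3} ≠ 0; add h_4 = \tfrac{2}{3}y^{2} - \tfrac{7}{3}y - \tfrac{85}{3} to the basis.

S(f_1,f_3): lcm = xy. S = \tfrac{1}{2}x - \tfrac{5}{6}y^{2} - \tfrac{5}{12}y + \tfrac{85}{4}.
  leading term x: subtract (\tfrac{1}{6})·f_1 from \tfrac{1}{2}x - \tfrac{5}{6}y^{2} - \tfrac{5}{12}y + \tfrac{85}{4} → -\tfrac{5}{6}y^{2} + \tfrac{1}{4}y + \tfrac{265}{12}
  leading term y^{2}: subtract (-\tfrac{5}{4})·h_4 from -\tfrac{5}{6}y^{2} + \tfrac{1}{4}y + \tfrac{265}{12} → -\tfrac{8}{3}y - \tfrac{40}{3}
  leading term y: no divisor's leading term divides it; move -\tfrac{8}{3}y to the remainder.
  leading term 1: no divisor's leading term divides it; move -\tfrac{40}{3} to the remainder.
  remainder -\tfrac{8}{3}y - \tfrac{40}{3} ≠ 0; add h_5 = -\tfrac{8}{3}y - \tfrac{40}{3} to the basis.

The other S-polynomials (S(f_2,f_3), S(f_1,h_4), S(f_2,h_4), S(f_3,h_4), S(f_1,h_5), S(f_2,h_5), S(f_3,h_5), S(h_4,h_5)) all reduce to 0 modulo the current basis, so we have a Gröbner basis.
Inter-reduce: drop elements whose leading term is divisible by another's, tail-reduce, and make monic.
Reduced Gröbner basis: {x + 5, y + 5}.

Since the basis is lex-ordered, y + 5 is univariate in y. Its roots are {-5}. Back-substituting each root into the other basis elements fixes the other coordinates.
  y = -5: the earlier basis element becomes x + 5 = 0, giving x = -5 — point (-5, -5).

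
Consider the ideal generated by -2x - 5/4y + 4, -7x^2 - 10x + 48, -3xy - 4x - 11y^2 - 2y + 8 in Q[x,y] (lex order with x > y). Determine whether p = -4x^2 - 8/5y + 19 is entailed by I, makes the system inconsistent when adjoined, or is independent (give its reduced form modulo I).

First compute the reduced Gröbner basis of I by Buchberger's algorithm.
f_1 = -2x - 5/4y + 4, LT = x.
f_2 = -7x^2 - 10x + 48, LT = x^2.
f_3 = -3xy - 4x - 11y^2 - 2y + 8, LT = xy.

S(f_1,f_2): lcm = x^2. S = 5/8xy - 24/7x + 48/7.
  reduce S modulo (f_1, f_2, f_3):
  remainder -25/64y^2 + 95/28y ≠ 0; add h_4 = -25/64y^2 + 95/28y to the basis.

S(f_1,f_3): lcm = xy. S = -4/3x - 73/24y^2 - 8/3y + 8/3.
  reduce S modulo (f_1, f_2, f_3, h_4):
  remainder -5933/210y ≠ 0; add h_5 = -5933/210y to the basis.

The other S-polynomials (S(f_2,f_3), S(f_1,h_4), S(f_2,h_4), S(f_3,h_4), S(f_1,h_5), S(f_2,h_5), S(f_3,h_5), S(h_4,h_5)) all reduce to 0 modulo the current basis, so we have a Gröbner basis.
Inter-reduce: drop elements whose leading term is divisible by another's, tail-reduce, and make monic.
Reduced Gröbner basis: {x - 2, y}.
Label its elements g_1 = x - 2, g_2 = y.

Reduce p = -4x^2 - 8/5y + 19 modulo G:
  leading term x^2: subtract (-4x)·g_1 from -4x^2 - 8/5y + 19 → -8x - 8/5y + 19
  leading term x: subtract (-8)·g_1 from -8x - 8/5y + 19 → -8/5y + 3
  leading term y: subtract (-8/5)·g_2 from -8/5y + 3 → 3
  leading term 1: no divisor's leading term divides it; move 3 to the remainder.
  normal form = 3.
The normal form is nonzero, so p ∉ I. Since p minus its normal form lies in I, I + (p) = I + (r) where r = 3; decide whether this ideal is the whole ring.
Here r = 3 is a nonzero constant, hence a unit: 1 ∈ I + (p), the Gröbner basis of I + (p) is {1}, and the enlarged system has no common solution — adjoining p is inconsistent.

The remainder on division by a Gröbner basis is unique — it is the normal form.

Adjoining -4x^2 - 8/5y + 19 makes the ideal the whole ring: the system is inconsistent.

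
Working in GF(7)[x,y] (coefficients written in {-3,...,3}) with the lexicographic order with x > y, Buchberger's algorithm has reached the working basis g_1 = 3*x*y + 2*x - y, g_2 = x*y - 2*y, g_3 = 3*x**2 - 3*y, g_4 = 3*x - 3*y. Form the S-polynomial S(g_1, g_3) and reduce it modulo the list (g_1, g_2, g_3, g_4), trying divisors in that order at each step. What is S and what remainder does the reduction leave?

S(g_1, g_3) = 3*x**2 + 2*x*y + y**2; remainder on division = y**2.

lcm(LM(g_1), LM(g_3)) = x**2*y.
S = (lcm/LT(g_1))·g_1 − (lcm/LT(g_3))·g_3 = 3*x**2 + 2*x*y + y**2.
Reduce S modulo (g_1, g_2, g_3, g_4) in that order:
  leading term x**2: subtract (1)·g_3 from 3*x**2 + 2*x*y + y**2 → 2*x*y + y**2 + 3*y
  leading term x*y: subtract (3)·g_1 from 2*x*y + y**2 + 3*y → x + y**2 - y
  leading term x: subtract (-2)·g_4 from x + y**2 - y → y**2
  leading term y**2: no divisor's leading term divides it; move y**2 to the remainder.
The remainder y**2 is nonzero, so it would be added as the next basis element.
This is the inner loop of Buchberger's algorithm — each nonzero remainder becomes a new basis element.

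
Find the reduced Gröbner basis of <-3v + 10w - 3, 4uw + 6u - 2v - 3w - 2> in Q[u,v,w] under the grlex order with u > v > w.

This is the nonlinear analogue of row-reducing a linear system.

f_1 = -3v + 10w - 3, LT = v.
f_2 = 4uw + 6u - 2v - 3w - 2, LT = uw.

The S-polynomials (S(f_1,f_2)) all reduce to 0 modulo the current basis, so we have a Gröbner basis.

G = {uw + \tfrac{3}{2}u - \tfrac{29}{12}w, v - \tfrac{10}{3}w + 1}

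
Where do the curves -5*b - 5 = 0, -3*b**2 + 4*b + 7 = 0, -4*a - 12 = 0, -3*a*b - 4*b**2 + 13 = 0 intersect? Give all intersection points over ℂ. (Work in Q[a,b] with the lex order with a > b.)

Compute a lex Gröbner basis by Buchberger's algorithm.
f_1 = -5*b - 5, LT = b.
f_2 = -3*b**2 + 4*b + 7, LT = b**2.
f_3 = -4*a - 12, LT = a.
f_4 = -3*a*b - 4*b**2 + 13, LT = a*b.

The S-polynomials (S(f_1,f_2), S(f_1,f_3), S(f_1,f_4), S(f_2,f_3), S(f_2,f_4), S(f_3,f_4)) all reduce to 0 modulo the current basis, so we have a Gröbner basis.
Inter-reduce: drop elements whose leading term is divisible by another's, tail-reduce, and make monic.
Reduced Gröbner basis: {a + 3, b + 1}.

The lex basis is triangular: the last element involves only b. Solving b + 1 = 0 gives b ∈ {-1}; substituting each value into the earlier elements determines the remaining variables.
  b = -1: the earlier basis element becomes a + 3 = 0, giving a = -3 — point (-3, -1).

{(-3, -1)}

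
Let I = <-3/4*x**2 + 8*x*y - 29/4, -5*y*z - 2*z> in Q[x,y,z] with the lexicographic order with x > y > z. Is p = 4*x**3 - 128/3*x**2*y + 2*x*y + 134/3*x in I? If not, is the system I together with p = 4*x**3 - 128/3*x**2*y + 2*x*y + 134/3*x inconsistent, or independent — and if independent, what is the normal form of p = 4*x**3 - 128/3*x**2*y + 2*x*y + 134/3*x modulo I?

First compute the reduced Gröbner basis of I by Buchberger's algorithm.
f_1 = -3/4*x**2 + 8*x*y - 29/4, LT = x**2.
f_2 = -5*y*z - 2*z, LT = y*z.

The S-polynomials (S(f_1,f_2)) all reduce to 0 modulo the current basis, so we have a Gröbner basis.
Inter-reduce: drop elements whose leading term is divisible by another's, tail-reduce, and make monic.
Reduced Gröbner basis: {x**2 - 32/3*x*y + 29/3, y*z + 2/5*z}.
Label its elements g_1 = x**2 - 32/3*x*y + 29/3, g_2 = y*z + 2/5*z.

Reduce p = 4*x**3 - 128/3*x**2*y + 2*x*y + 134/3*x modulo G:
  leading term x**3: subtract (4*x)·g_1 from 4*x**3 - 128/3*x**2*y + 2*x*y + 134/3*x → 2*x*y + 6*x
  leading term x*y: no divisor's leading term divides it; move 2*x*y to the remainder.
  leading term x: no divisor's leading term divides it; move 6*x to the remainder.
  normal form = 2*x*y + 6*x.
The normal form is nonzero, so p ∉ I. Since p minus its normal form lies in I, I + (p) = I + (r) where r = 2*x*y + 6*x; decide whether this ideal is the whole ring.
Run Buchberger on G together with r (pairs among the g_i already reduce to 0 since G is a Gröbner basis):
g_1 = x**2 - 32/3*x*y + 29/3, LT = x**2.
g_2 = y*z + 2/5*z, LT = y*z.
r = 2*x*y + 6*x, LT = x*y.

S(g_1,r): lcm = x**2*y. S = -3*x**2 - 32/3*x*y**2 + 29/3*y.
  leading term x**2: subtract (-3)·g_1 from -3*x**2 - 32/3*x*y**2 + 29/3*y → -32/3*x*y**2 - 32*x*y + 29/3*y + 29
  leading term x*y**2: subtract (-16/3*y)·r from -32/3*x*y**2 - 32*x*y + 29/3*y + 29 → 29/3*y + 29
  leading term y: no divisor's leading term divides it; move 29/3*y to the remainder.
  leading term 1: no divisor's leading term divides it; move 29 to the remainder.
  remainder 29/3*y + 29 ≠ 0; add m_4 = 29/3*y + 29 to the basis.

S(g_2,r): lcm = x*y*z. S = -13/5*x*z.
  leading term x*z: no divisor's leading term divides it; move -13/5*x*z to the remainder.
  remainder -13/5*x*z ≠ 0; add m_5 = -13/5*x*z to the basis.

S(g_2,m_4): lcm = y*z. S = -13/5*z.
  leading term z: no divisor's leading term divides it; move -13/5*z to the remainder.
  remainder -13/5*z ≠ 0; add m_6 = -13/5*z to the basis.

The other S-polynomials (S(g_1,g_2), S(g_1,m_4), S(r,m_4), S(g_1,m_5), S(g_2,m_5), S(r,m_5), S(m_4,m_5), S(g_1,m_6), S(g_2,m_6), S(r,m_6), S(m_4,m_6), S(m_5,m_6)) all reduce to 0 modulo the current basis, so we have a Gröbner basis.
Inter-reduce: drop elements whose leading term is divisible by another's, tail-reduce, and make monic.
Reduced Gröbner basis: {x**2 + 32*x + 29/3, y + 3, z}.
The reduced Gröbner basis of I + (p) is {x**2 + 32*x + 29/3, y + 3, z} ≠ {1}, a proper ideal, so the enlarged system stays consistent: p is independent of I, with normal form 2*x*y + 6*x.

4*x**3 - 128/3*x**2*y + 2*x*y + 134/3*x is independent of I; its normal form modulo I is 2*x*y + 6*x.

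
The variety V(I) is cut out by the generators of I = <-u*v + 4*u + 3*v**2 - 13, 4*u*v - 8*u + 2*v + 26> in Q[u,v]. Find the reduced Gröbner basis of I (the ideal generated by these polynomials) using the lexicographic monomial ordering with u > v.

f_1 = -u*v + 4*u + 3*v**2 - 13, LT = u*v.
f_2 = 4*u*v - 8*u + 2*v + 26, LT = u*v.

S(f_1,f_2): lcm = u*v. S = -2*u - 3*v**2 - 1/2*v + 13/2.
  leading term u: no divisor's leading term divides it; move -2*u to the remainder.
  leading term v**2: no divisor's leading term divides it; move -3*v**2 to the remainder.
  leading term v: no divisor's leading term divides it; move -1/2*v to the remainder.
  leading term 1: no divisor's leading term divides it; move 13/2 to the remainder.
  remainder -2*u - 3*v**2 - 1/2*v + 13/2 ≠ 0; add g_3 = -2*u - 3*v**2 - 1/2*v + 13/2 to the basis.

S(f_1,g_3): lcm = u*v. S = -4*u - 3/2*v**3 - 13/4*v**2 + 13/4*v + 13.
  leading term u: subtract (2)·g_3 from -4*u - 3/2*v**3 - 13/4*v**2 + 13/4*v + 13 → -3/2*v**3 + 11/4*v**2 + 17/4*v
  leading term v**3: no divisor's leading term divides it; move -3/2*v**3 to the remainder.
  leading term v**2: no divisor's leading term divides it; move 11/4*v**2 to the remainder.
  leading term v: no divisor's leading term divides it; move 17/4*v to the remainder.
  remainder -3/2*v**3 + 11/4*v**2 + 17/4*v ≠ 0; add g_4 = -3/2*v**3 + 11/4*v**2 + 17/4*v to the basis.

The other S-polynomials (S(f_2,g_3), S(f_1,g_4), S(f_2,g_4), S(g_3,g_4)) all reduce to 0 modulo the current basis, so we have a Gröbner basis.
Inter-reduce: drop elements whose leading term is divisible by another's, tail-reduce, and make monic.

G = {u + 3/2*v**2 + 1/4*v - 13/4, v**3 - 11/6*v**2 - 17/6*v}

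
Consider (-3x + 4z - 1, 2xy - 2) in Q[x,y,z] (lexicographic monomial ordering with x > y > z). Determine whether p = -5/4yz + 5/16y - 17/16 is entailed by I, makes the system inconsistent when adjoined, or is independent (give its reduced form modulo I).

Adjoining -5/4yz + 5/16y - 17/16 makes the ideal the whole ring: the system is inconsistent.

First compute the reduced Gröbner basis of I by Buchberger's algorithm.
f_1 = -3x + 4z - 1, LT = x.
f_2 = 2xy - 2, LT = xy.

S(f_1,f_2): lcm = xy. S = -4/3yz + 1/3y + 1.
  reduce S modulo (f_1, f_2):
  remainder -4/3yz + 1/3y + 1 ≠ 0; add h_3 = -4/3yz + 1/3y + 1 to the basis.

The other S-polynomials (S(f_1,h_3), S(f_2,h_3)) all reduce to 0 modulo the current basis, so we have a Gröbner basis.
Inter-reduce: drop elements whose leading term is divisible by another's, tail-reduce, and make monic.
Reduced Gröbner basis: {x - 4/3z + 1/3, yz - 1/4y - 3/4}.
Label its elements g_1 = x - 4/3z + 1/3, g_2 = yz - 1/4y - 3/4.

Reduce p = -5/4yz + 5/16y - 17/16 modulo G:
  leading term yz: subtract (-5/4)·g_2 from -5/4yz + 5/16y - 17/16 → -2
  leading term 1: no divisor's leading term divides it; move -2 to the remainder.
  normal form = -2.
The normal form is nonzero, so p ∉ I. Since p minus its normal form lies in I, I + (p) = I + (r) where r = -2; decide whether this ideal is the whole ring.
Here r = -2 is a nonzero constant, hence a unit: 1 ∈ I + (p), the Gröbner basis of I + (p) is {1}, and the enlarged system has no common solution — adjoining p is inconsistent.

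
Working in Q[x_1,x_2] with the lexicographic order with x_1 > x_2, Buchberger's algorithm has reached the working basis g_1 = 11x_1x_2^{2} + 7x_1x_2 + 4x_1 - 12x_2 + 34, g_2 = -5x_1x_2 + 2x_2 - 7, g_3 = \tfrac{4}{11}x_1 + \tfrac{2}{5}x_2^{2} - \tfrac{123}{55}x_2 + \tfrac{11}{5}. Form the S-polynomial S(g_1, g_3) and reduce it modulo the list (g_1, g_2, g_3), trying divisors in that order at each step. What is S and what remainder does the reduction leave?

S(g_1, g_3) = \tfrac{7}{11}x_1x_2 + \tfrac{4}{11}x_1 - \tfrac{11}{10}x_2^{4} + \tfrac{123}{20}x_2^{3} - \tfrac{121}{20}x_2^{2} - \tfrac{12}{11}x_2 + \tfrac{34}{11}; remainder on division = -\tfrac{11}{10}x_2^{4} + \tfrac{123}{20}x_2^{3} - \tfrac{129}{20}x_2^{2} + \tfrac{7}{5}x_2.

lcm(LM(g_1), LM(g_3)) = x_1x_2^{2}.
S = (lcm/LT(g_1))·g_1 − (lcm/LT(g_3))·g_3 = \tfrac{7}{11}x_1x_2 + \tfrac{4}{11}x_1 - \tfrac{11}{10}x_2^{4} + \tfrac{123}{20}x_2^{3} - \tfrac{121}{20}x_2^{2} - \tfrac{12}{11}x_2 + \tfrac{34}{11}.
Reduce S modulo (g_1, g_2, g_3) in that order:
  leading term x_1x_2: subtract (-\tfrac{7}{55})·g_2 from \tfrac{7}{11}x_1x_2 + \tfrac{4}{11}x_1 - \tfrac{11}{10}x_2^{4} + \tfrac{123}{20}x_2^{3} - \tfrac{121}{20}x_2^{2} - \tfrac{12}{11}x_2 + \tfrac{34}{11} → \tfrac{4}{11}x_1 - \tfrac{11}{10}x_2^{4} + \tfrac{123}{20}x_2^{3} - \tfrac{121}{20}x_2^{2} - \tfrac{46}{55}x_2 + \tfrac{11}{5}
  leading term x_1: subtract (1)·g_3 from \tfrac{4}{11}x_1 - \tfrac{11}{10}x_2^{4} + \tfrac{123}{20}x_2^{3} - \tfrac{121}{20}x_2^{2} - \tfrac{46}{55}x_2 + \tfrac{11}{5} → -\tfrac{11}{10}x_2^{4} + \tfrac{123}{20}x_2^{3} - \tfrac{129}{20}x_2^{2} + \tfrac{7}{5}x_2
  leading term x_2^{4}: no divisor's leading term divides it; move -\tfrac{11}{10}x_2^{4} to the remainder.
  leading term x_2^{3}: no divisor's leading term divides it; move \tfrac{123}{20}x_2^{3} to the remainder.
  leading term x_2^{2}: no divisor's leading term divides it; move -\tfrac{129}{20}x_2^{2} to the remainder.
  leading term x_2: no divisor's leading term divides it; move \tfrac{7}{5}x_2 to the remainder.
The remainder -\tfrac{11}{10}x_2^{4} + \tfrac{123}{20}x_2^{3} - \tfrac{129}{20}x_2^{2} + \tfrac{7}{5}x_2 is nonzero, so it would be added as the next basis element.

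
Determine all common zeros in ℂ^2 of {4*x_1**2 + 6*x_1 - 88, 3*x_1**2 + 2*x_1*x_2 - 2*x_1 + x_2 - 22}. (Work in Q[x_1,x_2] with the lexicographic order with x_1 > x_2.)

Compute a lex Gröbner basis by Buchberger's algorithm.
f_1 = 4*x_1**2 + 6*x_1 - 88, LT = x_1**2.
f_2 = 3*x_1**2 + 2*x_1*x_2 - 2*x_1 + x_2 - 22, LT = x_1**2.

S(f_1,f_2): lcm = x_1**2. S = -2/3*x_1*x_2 + 13/6*x_1 - 1/3*x_2 - 44/3.
  leading term x_1*x_2: no divisor's leading term divides it; move -2/3*x_1*x_2 to the remainder.
  leading term x_1: no divisor's leading term divides it; move 13/6*x_1 to the remainder.
  leading term x_2: no divisor's leading term divides it; move -1/3*x_2 to the remainder.
  leading term 1: no divisor's leading term divides it; move -44/3 to the remainder.
  remainder -2/3*x_1*x_2 + 13/6*x_1 - 1/3*x_2 - 44/3 ≠ 0; add h_3 = -2/3*x_1*x_2 + 13/6*x_1 - 1/3*x_2 - 44/3 to the basis.

S(f_1,h_3): lcm = x_1**2*x_2. S = 13/4*x_1**2 + x_1*x_2 - 22*x_1 - 22*x_2.
  leading term x_1**2: subtract (13/16)·f_1 from 13/4*x_1**2 + x_1*x_2 - 22*x_1 - 22*x_2 → x_1*x_2 - 215/8*x_1 - 22*x_2 + 143/2
  leading term x_1*x_2: subtract (-3/2)·h_3 from x_1*x_2 - 215/8*x_1 - 22*x_2 + 143/2 → -189/8*x_1 - 45/2*x_2 + 99/2
  leading term x_1: no divisor's leading term divides it; move -189/8*x_1 to the remainder.
  leading term x_2: no divisor's leading term divides it; move -45/2*x_2 to the remainder.
  leading term 1: no divisor's leading term divides it; move 99/2 to the remainder.
  remainder -189/8*x_1 - 45/2*x_2 + 99/2 ≠ 0; add h_4 = -189/8*x_1 - 45/2*x_2 + 99/2 to the basis.

S(h_3,h_4): lcm = x_1*x_2. S = -13/4*x_1 - 20/21*x_2**2 + 109/42*x_2 + 22.
  leading term x_1: subtract (26/189)·h_4 from -13/4*x_1 - 20/21*x_2**2 + 109/42*x_2 + 22 → -20/21*x_2**2 + 239/42*x_2 + 319/21
  leading term x_2**2: no divisor's leading term divides it; move -20/21*x_2**2 to the remainder.
  leading term x_2: no divisor's leading term divides it; move 239/42*x_2 to the remainder.
  leading term 1: no divisor's leading term divides it; move 319/21 to the remainder.
  remainder -20/21*x_2**2 + 239/42*x_2 + 319/21 ≠ 0; add h_5 = -20/21*x_2**2 + 239/42*x_2 + 319/21 to the basis.

The other S-polynomials (S(f_2,h_3), S(f_1,h_4), S(f_2,h_4), S(f_1,h_5), S(f_2,h_5), S(h_3,h_5), S(h_4,h_5)) all reduce to 0 modulo the current basis, so we have a Gröbner basis.
Inter-reduce: drop elements whose leading term is divisible by another's, tail-reduce, and make monic.
Reduced Gröbner basis: {x_1 + 20/21*x_2 - 44/21, x_2**2 - 239/40*x_2 - 319/20}.

From the last basis element, x_2**2 - 239/40*x_2 - 319/20 = 0, so x_2 takes values in {-2, 319/40}. Each choice, substituted upward through the basis, yields the corresponding point(s) of the solution set.
  x_2 = -2: the earlier basis element becomes x_1 - 4 = 0, giving x_1 = 4 — point (4, -2).
  x_2 = 319/40: the earlier basis element becomes x_1 + 11/2 = 0, giving x_1 = -11/2 — point (-11/2, 319/40).
Check: every point annihilates each of the original generators.

{(4, -2), (-11/2, 319/40)}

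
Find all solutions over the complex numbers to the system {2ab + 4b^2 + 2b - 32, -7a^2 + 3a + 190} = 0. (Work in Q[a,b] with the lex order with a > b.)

Compute a lex Gröbner basis by Buchberger's algorithm.
f_1 = 2ab + 4b^2 + 2b - 32, LT = ab.
f_2 = -7a^2 + 3a + 190, LT = a^2.

S(f_1,f_2): lcm = a^2b. S = 2ab^2 + 10/7ab - 16a + 190/7b.
  leading term ab^2: subtract (b)·f_1 from 2ab^2 + 10/7ab - 16a + 190/7b → 10/7ab - 16a - 4b^3 - 2b^2 + 414/7b
  leading term ab: subtract (5/7)·f_1 from 10/7ab - 16a - 4b^3 - 2b^2 + 414/7b → -16a - 4b^3 - 34/7b^2 + 404/7b + 160/7
  leading term a: no divisor's leading term divides it; move -16a to the remainder.
  leading term b^3: no divisor's leading term divides it; move -4b^3 to the remainder.
  leading term b^2: no divisor's leading term divides it; move -34/7b^2 to the remainder.
  leading term b: no divisor's leading term divides it; move 404/7b to the remainder.
  leading term 1: no divisor's leading term divides it; move 160/7 to the remainder.
  remainder -16a - 4b^3 - 34/7b^2 + 404/7b + 160/7 ≠ 0; add h_3 = -16a - 4b^3 - 34/7b^2 + 404/7b + 160/7 to the basis.

S(f_1,h_3): lcm = ab. S = -1/4b^4 - 17/56b^3 + 157/28b^2 + 17/7b - 16.
  leading term b^4: no divisor's leading term divides it; move -1/4b^4 to the remainder.
  leading term b^3: no divisor's leading term divides it; move -17/56b^3 to the remainder.
  leading term b^2: no divisor's leading term divides it; move 157/28b^2 to the remainder.
  leading term b: no divisor's leading term divides it; move 17/7b to the remainder.
  leading term 1: no divisor's leading term divides it; move -16 to the remainder.
  remainder -1/4b^4 - 17/56b^3 + 157/28b^2 + 17/7b - 16 ≠ 0; add h_4 = -1/4b^4 - 17/56b^3 + 157/28b^2 + 17/7b - 16 to the basis.

S(f_2,h_3): lcm = a^2. S = -1/4ab^3 - 17/56ab^2 + 101/28ab + a - 190/7.
  leading term ab^3: subtract (-1/8b^2)·f_1 from -1/4ab^3 - 17/56ab^2 + 101/28ab + a - 190/7 → -17/56ab^2 + 101/28ab + a + 1/2b^4 + 1/4b^3 - 4b^2 - 190/7
  leading term ab^2: subtract (-17/112b)·f_1 from -17/56ab^2 + 101/28ab + a + 1/2b^4 + 1/4b^3 - 4b^2 - 190/7 → 101/28ab + a + 1/2b^4 + 6/7b^3 - 207/56b^2 - 34/7b - 190/7
  leading term ab: subtract (101/56)·f_1 from 101/28ab + a + 1/2b^4 + 6/7b^3 - 207/56b^2 - 34/7b - 190/7 → a + 1/2b^4 + 6/7b^3 - 611/56b^2 - 237/28b + 214/7
  leading term a: subtract (-1/16)·h_3 from a + 1/2b^4 + 6/7b^3 - 611/56b^2 - 237/28b + 214/7 → 1/2b^4 + 17/28b^3 - 157/14b^2 - 34/7b + 32
  leading term b^4: subtract (-2)·h_4 from 1/2b^4 + 17/28b^3 - 157/14b^2 - 34/7b + 32 → 0
  remainder 0.

S(f_1,h_4): lcm = ab^4. S = -17/14ab^3 + 157/7ab^2 + 68/7ab - 64a + 2b^5 + b^4 - 16b^3.
  leading term ab^3: subtract (-17/28b^2)·f_1 from -17/14ab^3 + 157/7ab^2 + 68/7ab - 64a + 2b^5 + b^4 - 16b^3 → 157/7ab^2 + 68/7ab - 64a + 2b^5 + 24/7b^4 - 207/14b^3 - 136/7b^2
  leading term ab^2: subtract (157/14b)·f_1 from 157/7ab^2 + 68/7ab - 64a + 2b^5 + 24/7b^4 - 207/14b^3 - 136/7b^2 → 68/7ab - 64a + 2b^5 + 24/7b^4 - 835/14b^3 - 293/7b^2 + 2512/7b
  leading term ab: subtract (34/7)·f_1 from 68/7ab - 64a + 2b^5 + 24/7b^4 - 835/14b^3 - 293/7b^2 + 2512/7b → -64a + 2b^5 + 24/7b^4 - 835/14b^3 - 429/7b^2 + 2444/7b + 1088/7
  leading term a: subtract (4)·h_3 from -64a + 2b^5 + 24/7b^4 - 835/14b^3 - 429/7b^2 + 2444/7b + 1088/7 → 2b^5 + 24/7b^4 - 611/14b^3 - 293/7b^2 + 828/7b + 64
  leading term b^5: subtract (-8b)·h_4 from 2b^5 + 24/7b^4 - 611/14b^3 - 293/7b^2 + 828/7b + 64 → b^4 + 17/14b^3 - 157/7b^2 - 68/7b + 64
  leading term b^4: subtract (-4)·h_4 from b^4 + 17/14b^3 - 157/7b^2 - 68/7b + 64 → 0
  remainder 0.

S(f_2,h_4): leading monomials are coprime, so the S-polynomial reduces to 0 (Buchberger's first criterion).
S(h_3,h_4): leading monomials are coprime, so the S-polynomial reduces to 0 (Buchberger's first criterion).
Every S-polynomial of the final basis reduces to 0, so we have a Gröbner basis.
Inter-reduce: drop elements whose leading term is divisible by another's, tail-reduce, and make monic.
Reduced Gröbner basis: {a + 1/4b^3 + 17/56b^2 - 101/28b - 10/7, b^4 + 17/14b^3 - 157/7b^2 - 68/7b + 64}.

Elimination: the polynomial b^4 + 17/14b^3 - 157/7b^2 - 68/7b + 64 lies in the elimination ideal for b, so b ∈ {-2, 4, -45/28 + sqrt(8297)/28, -sqrt(8297)/28 - 45/28}. For each such b, the remaining basis elements (now univariate) give the rest of the solution.
  b = -2: the earlier basis element becomes a + 5 = 0, giving a = -5 — point (-5, -2).
  b = 4: the earlier basis element becomes a + 5 = 0, giving a = -5 — point (-5, 4).
  b = -45/28 + sqrt(8297)/28: the earlier basis element becomes a - 38/7 = 0, giving a = 38/7 — point (38/7, -45/28 + sqrt(8297)/28).
  b = -sqrt(8297)/28 - 45/28: the earlier basis element becomes a - 38/7 = 0, giving a = 38/7 — point (38/7, -sqrt(8297)/28 - 45/28).
Check: every point annihilates each of the original generators.
This is the nonlinear analogue of row-reducing a linear system.

{(-5, -2), (-5, 4), (38/7, -45/28 + sqrt(8297)/28), (38/7, -sqrt(8297)/28 - 45/28)}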